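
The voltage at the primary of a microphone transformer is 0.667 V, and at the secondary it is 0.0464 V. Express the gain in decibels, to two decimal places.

-23.15 dB

Voltage is an amplitude quantity, so gain = 20·log₁₀(V_out/V_in).
20·log₁₀(0.0464/0.667) = 20·log₁₀(0.06957) = -23.15 dB.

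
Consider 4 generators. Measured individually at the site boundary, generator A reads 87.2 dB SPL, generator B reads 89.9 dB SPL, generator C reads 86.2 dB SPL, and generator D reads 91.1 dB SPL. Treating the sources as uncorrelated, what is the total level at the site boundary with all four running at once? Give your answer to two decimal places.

95.06 dB SPL

Incoherent sources sum as intensities:
L_total = 10·log₁₀(10^(87.2/10) + 10^(89.9/10) + 10^(86.2/10) + 10^(91.1/10)) = 10·log₁₀(3207000000) = 95.06 dB SPL.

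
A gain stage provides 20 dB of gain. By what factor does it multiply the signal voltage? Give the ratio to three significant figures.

Voltage ratio = 10^(dB/20).
10^(20/20) = 10^(1.000) = 10.0.

10.0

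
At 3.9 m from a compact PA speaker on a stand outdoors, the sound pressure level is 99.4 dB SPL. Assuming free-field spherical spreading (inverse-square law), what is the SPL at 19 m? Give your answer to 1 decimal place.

85.6 dB SPL

For a point source in a free field, ΔL = −20·log₁₀(d₂/d₁).
ΔL = −20·log₁₀(19/3.9) = -13.75 dB, so L₂ = 99.4 + (-13.75) = 85.6 dB SPL.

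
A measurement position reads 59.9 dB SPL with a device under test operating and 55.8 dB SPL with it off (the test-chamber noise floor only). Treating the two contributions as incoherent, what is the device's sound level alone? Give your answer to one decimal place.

57.8 dB SPL

Subtract intensities: L_src = 10·log₁₀(10^(L_total/10) − 10^(L_bg/10)).
L_src = 10·log₁₀(10^(59.9/10) − 10^(55.8/10)) = 10·log₁₀(597000) = 57.8 dB SPL.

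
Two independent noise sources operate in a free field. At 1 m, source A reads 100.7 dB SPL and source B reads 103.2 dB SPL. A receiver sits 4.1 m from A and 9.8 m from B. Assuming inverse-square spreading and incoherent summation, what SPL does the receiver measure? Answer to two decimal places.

89.62 dB SPL

At the listener: L_A = 100.7 − 20·log₁₀(4.1) = 88.444 dB; L_B = 103.2 − 20·log₁₀(9.8) = 83.375 dB.
Combined: 10·log₁₀(10^(88.444/10)+10^(83.375/10)) = 89.62 dB SPL.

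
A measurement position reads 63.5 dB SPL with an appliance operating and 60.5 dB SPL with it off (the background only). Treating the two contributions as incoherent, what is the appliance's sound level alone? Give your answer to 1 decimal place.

60.5 dB SPL

Background correction is a power subtraction:
L_src = 10·log₁₀(10^(63.5/10) − 10^(60.5/10)) = 10·log₁₀(1117000) = 60.5 dB SPL.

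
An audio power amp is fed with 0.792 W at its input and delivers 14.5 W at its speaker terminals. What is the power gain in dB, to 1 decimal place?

For a power ratio, dB = 10·log₁₀(P₂/P₁).
10·log₁₀(14.5/0.792) = 10·log₁₀(18.31) = 12.6 dB.

12.6 dB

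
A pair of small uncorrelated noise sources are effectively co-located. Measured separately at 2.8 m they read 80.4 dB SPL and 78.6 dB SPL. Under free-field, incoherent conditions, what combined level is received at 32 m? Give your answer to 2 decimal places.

Combined at 2.8 m: 10·log₁₀(10^(80.4/10)+10^(78.6/10)) = 82.603 dB SPL.
Then apply −20·log₁₀(32/2.8) = -21.160 dB → 61.44 dB SPL.

61.44 dB SPL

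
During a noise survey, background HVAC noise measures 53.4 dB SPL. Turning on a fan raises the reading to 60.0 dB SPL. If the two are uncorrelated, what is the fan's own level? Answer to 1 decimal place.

Subtract intensities: L_src = 10·log₁₀(10^(L_total/10) − 10^(L_bg/10)).
L_src = 10·log₁₀(10^(60.0/10) − 10^(53.4/10)) = 10·log₁₀(781200) = 58.9 dB SPL.

58.9 dB SPL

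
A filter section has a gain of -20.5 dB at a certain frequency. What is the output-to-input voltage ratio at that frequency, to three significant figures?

0.0944

Voltage ratio = 10^(dB/20).
10^(-20.5/20) = 10^(-1.025) = 0.0944.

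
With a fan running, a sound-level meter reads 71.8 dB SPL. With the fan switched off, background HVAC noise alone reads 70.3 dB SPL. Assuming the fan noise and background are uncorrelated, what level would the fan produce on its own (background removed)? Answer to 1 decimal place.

66.5 dB SPL

Background correction is a power subtraction:
L_src = 10·log₁₀(10^(71.8/10) − 10^(70.3/10)) = 10·log₁₀(4420000) = 66.5 dB SPL.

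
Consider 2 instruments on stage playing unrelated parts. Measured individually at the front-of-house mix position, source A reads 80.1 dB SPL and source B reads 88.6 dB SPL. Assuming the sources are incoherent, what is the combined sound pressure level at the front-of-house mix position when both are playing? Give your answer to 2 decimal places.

89.17 dB SPL

Incoherent sources sum as intensities:
L_total = 10·log₁₀(10^(80.1/10) + 10^(88.6/10)) = 10·log₁₀(826800000) = 89.17 dB SPL.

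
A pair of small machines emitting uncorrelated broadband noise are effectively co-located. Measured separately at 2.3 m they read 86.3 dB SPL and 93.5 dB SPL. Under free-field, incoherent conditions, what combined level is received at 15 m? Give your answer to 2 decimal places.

77.97 dB SPL

Combined at 2.3 m: 10·log₁₀(10^(86.3/10)+10^(93.5/10)) = 94.257 dB SPL.
Then apply −20·log₁₀(15/2.3) = -16.287 dB → 77.97 dB SPL.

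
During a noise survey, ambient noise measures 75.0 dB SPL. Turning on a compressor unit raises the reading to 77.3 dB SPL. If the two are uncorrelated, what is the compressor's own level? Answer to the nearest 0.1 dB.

73.4 dB SPL

Background correction is a power subtraction:
L_src = 10·log₁₀(10^(77.3/10) − 10^(75.0/10)) = 10·log₁₀(22080000) = 73.4 dB SPL.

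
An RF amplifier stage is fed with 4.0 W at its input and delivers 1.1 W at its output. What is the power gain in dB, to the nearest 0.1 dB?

Power is a power quantity, so gain = 10·log₁₀(P_out/P_in).
10·log₁₀(1.1/4.0) = 10·log₁₀(0.2750) = -5.6 dB.

-5.6 dB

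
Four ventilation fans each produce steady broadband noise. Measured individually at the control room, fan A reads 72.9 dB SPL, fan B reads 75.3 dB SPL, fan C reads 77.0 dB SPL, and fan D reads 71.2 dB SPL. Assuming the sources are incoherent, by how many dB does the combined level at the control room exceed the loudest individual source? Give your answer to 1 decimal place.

Uncorrelated sources add in intensity (power), not in dB.
L_total = 10·log₁₀(10^(72.9/10) + 10^(75.3/10) + 10^(77.0/10) + 10^(71.2/10)) = 80.67 dB SPL.
Excess over the loudest (77.0 dB): 80.67 − 77.0 = 3.7 dB.

3.7 dB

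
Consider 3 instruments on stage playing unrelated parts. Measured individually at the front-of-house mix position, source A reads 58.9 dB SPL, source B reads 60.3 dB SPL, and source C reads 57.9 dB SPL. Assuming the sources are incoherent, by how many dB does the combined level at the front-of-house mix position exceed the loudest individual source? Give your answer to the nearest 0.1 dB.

Incoherent sources sum as intensities:
L_total = 10·log₁₀(10^(58.9/10) + 10^(60.3/10) + 10^(57.9/10)) = 63.92 dB SPL.
Excess over the loudest (60.3 dB): 63.92 − 60.3 = 3.6 dB.

3.6 dB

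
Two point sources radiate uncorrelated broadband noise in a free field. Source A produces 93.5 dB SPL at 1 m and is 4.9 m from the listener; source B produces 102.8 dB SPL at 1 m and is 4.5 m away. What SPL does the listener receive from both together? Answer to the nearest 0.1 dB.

90.1 dB SPL

At the listener: L_A = 93.5 − 20·log₁₀(4.9) = 79.70 dB; L_B = 102.8 − 20·log₁₀(4.5) = 89.74 dB.
Combined: 10·log₁₀(10^(79.70/10)+10^(89.74/10)) = 90.1 dB SPL.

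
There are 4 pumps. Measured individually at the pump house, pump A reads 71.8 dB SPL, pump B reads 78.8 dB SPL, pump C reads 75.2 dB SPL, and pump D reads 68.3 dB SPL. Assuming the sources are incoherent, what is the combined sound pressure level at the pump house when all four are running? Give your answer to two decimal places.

Add the sources as powers (linear), then convert back to dB:
L_total = 10·log₁₀(10^(71.8/10) + 10^(78.8/10) + 10^(75.2/10) + 10^(68.3/10)) = 10·log₁₀(130900000) = 81.17 dB SPL.

81.17 dB SPL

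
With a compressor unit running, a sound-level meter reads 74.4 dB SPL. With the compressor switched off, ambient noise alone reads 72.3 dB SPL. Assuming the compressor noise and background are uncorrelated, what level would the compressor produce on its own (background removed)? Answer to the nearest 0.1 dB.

Subtract intensities: L_src = 10·log₁₀(10^(L_total/10) − 10^(L_bg/10)).
L_src = 10·log₁₀(10^(74.4/10) − 10^(72.3/10)) = 10·log₁₀(10560000) = 70.2 dB SPL.

70.2 dB SPL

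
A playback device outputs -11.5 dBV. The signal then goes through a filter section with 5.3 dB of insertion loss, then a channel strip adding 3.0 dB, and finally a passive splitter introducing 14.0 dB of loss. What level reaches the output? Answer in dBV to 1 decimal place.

Gain stages sum in dB:
-11.5 − 5.3 + 3.0 − 14.0 = -27.8 dBV.

-27.8 dBV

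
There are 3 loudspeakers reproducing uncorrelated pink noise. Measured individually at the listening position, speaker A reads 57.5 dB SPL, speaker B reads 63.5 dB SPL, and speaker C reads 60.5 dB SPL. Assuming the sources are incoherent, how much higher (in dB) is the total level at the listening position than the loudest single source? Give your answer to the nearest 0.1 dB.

2.4 dB

Incoherent sources sum as intensities:
L_total = 10·log₁₀(10^(57.5/10) + 10^(63.5/10) + 10^(60.5/10)) = 65.94 dB SPL.
Excess over the loudest (63.5 dB): 65.94 − 63.5 = 2.4 dB.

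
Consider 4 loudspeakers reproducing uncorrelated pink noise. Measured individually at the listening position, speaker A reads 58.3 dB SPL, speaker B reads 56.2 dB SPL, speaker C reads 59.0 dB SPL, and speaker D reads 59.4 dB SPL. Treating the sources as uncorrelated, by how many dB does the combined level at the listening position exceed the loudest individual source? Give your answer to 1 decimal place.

Incoherent sources sum as intensities:
L_total = 10·log₁₀(10^(58.3/10) + 10^(56.2/10) + 10^(59.0/10) + 10^(59.4/10)) = 64.41 dB SPL.
Excess over the loudest (59.4 dB): 64.41 − 59.4 = 5.0 dB.

5.0 dB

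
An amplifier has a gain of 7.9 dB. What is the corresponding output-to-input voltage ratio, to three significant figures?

Voltage ratio = 10^(dB/20).
10^(7.9/20) = 10^(0.3950) = 2.48.

2.48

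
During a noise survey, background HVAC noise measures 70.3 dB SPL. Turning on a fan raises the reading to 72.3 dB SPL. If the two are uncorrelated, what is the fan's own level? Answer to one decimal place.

68.0 dB SPL

Remove the background by subtracting linear intensities:
L_src = 10·log₁₀(10^(72.3/10) − 10^(70.3/10)) = 10·log₁₀(6267000) = 68.0 dB SPL.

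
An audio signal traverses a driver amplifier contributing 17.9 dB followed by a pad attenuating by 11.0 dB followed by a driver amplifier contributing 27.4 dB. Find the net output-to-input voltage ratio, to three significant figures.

51.9

Net gain = 17.9 + (−11.0) + 27.4 = 34.3 dB.
Voltage ratio = 10^(34.3/20) = 51.9.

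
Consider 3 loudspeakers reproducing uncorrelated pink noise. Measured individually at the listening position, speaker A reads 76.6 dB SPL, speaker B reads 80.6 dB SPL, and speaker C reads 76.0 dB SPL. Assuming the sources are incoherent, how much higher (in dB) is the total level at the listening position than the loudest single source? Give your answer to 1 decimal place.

Incoherent sources sum as intensities:
L_total = 10·log₁₀(10^(76.6/10) + 10^(80.6/10) + 10^(76.0/10)) = 83.02 dB SPL.
Excess over the loudest (80.6 dB): 83.02 − 80.6 = 2.4 dB.

2.4 dB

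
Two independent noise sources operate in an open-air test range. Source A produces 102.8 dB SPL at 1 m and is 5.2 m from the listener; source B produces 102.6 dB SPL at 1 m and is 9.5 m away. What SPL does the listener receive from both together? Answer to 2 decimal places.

At the listener: L_A = 102.8 − 20·log₁₀(5.2) = 88.480 dB; L_B = 102.6 − 20·log₁₀(9.5) = 83.046 dB.
Combined: 10·log₁₀(10^(88.480/10)+10^(83.046/10)) = 89.57 dB SPL.

89.57 dB SPL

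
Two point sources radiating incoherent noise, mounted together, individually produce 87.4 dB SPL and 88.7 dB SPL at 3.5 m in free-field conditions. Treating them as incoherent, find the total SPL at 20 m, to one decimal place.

76.0 dB SPL

Combined at 3.5 m: 10·log₁₀(10^(87.4/10)+10^(88.7/10)) = 91.11 dB SPL.
Then apply −20·log₁₀(20/3.5) = -15.14 dB → 76.0 dB SPL.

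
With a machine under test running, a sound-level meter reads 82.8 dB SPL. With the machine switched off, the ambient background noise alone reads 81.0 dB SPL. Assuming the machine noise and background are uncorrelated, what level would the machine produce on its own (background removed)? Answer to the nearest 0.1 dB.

Subtract intensities: L_src = 10·log₁₀(10^(L_total/10) − 10^(L_bg/10)).
L_src = 10·log₁₀(10^(82.8/10) − 10^(81.0/10)) = 10·log₁₀(64650000) = 78.1 dB SPL.

78.1 dB SPL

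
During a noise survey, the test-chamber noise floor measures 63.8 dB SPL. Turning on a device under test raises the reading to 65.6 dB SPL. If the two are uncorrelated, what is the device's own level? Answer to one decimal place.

60.9 dB SPL

Subtract intensities: L_src = 10·log₁₀(10^(L_total/10) − 10^(L_bg/10)).
L_src = 10·log₁₀(10^(65.6/10) − 10^(63.8/10)) = 10·log₁₀(1232000) = 60.9 dB SPL.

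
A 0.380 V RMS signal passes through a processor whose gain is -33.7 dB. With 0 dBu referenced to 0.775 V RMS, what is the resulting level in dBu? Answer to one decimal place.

-39.9 dBu

Input level: 20·log₁₀(0.380/0.775) = -6.19 dBu.
Output: -6.19 − 33.7 = -39.9 dBu.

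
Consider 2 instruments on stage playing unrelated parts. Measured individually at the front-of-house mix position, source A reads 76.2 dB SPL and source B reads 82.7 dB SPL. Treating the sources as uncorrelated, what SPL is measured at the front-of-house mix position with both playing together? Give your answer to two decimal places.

83.58 dB SPL

Incoherent sources sum as intensities:
L_total = 10·log₁₀(10^(76.2/10) + 10^(82.7/10)) = 10·log₁₀(227900000) = 83.58 dB SPL.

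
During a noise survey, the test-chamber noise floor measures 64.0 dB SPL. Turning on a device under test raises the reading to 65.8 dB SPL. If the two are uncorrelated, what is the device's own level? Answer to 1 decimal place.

Background correction is a power subtraction:
L_src = 10·log₁₀(10^(65.8/10) − 10^(64.0/10)) = 10·log₁₀(1290000) = 61.1 dB SPL.

61.1 dB SPL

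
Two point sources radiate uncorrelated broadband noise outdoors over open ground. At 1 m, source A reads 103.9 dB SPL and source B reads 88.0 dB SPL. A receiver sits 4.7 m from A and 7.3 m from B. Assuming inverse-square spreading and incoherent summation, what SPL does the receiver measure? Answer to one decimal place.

90.5 dB SPL

At the listener: L_A = 103.9 − 20·log₁₀(4.7) = 90.46 dB; L_B = 88.0 − 20·log₁₀(7.3) = 70.73 dB.
Combined: 10·log₁₀(10^(90.46/10)+10^(70.73/10)) = 90.5 dB SPL.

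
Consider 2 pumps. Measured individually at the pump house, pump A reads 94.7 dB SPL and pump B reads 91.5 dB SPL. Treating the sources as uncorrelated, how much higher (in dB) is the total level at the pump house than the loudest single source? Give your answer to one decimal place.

1.7 dB

Uncorrelated sources add in intensity (power), not in dB.
L_total = 10·log₁₀(10^(94.7/10) + 10^(91.5/10)) = 96.40 dB SPL.
Excess over the loudest (94.7 dB): 96.40 − 94.7 = 1.7 dB.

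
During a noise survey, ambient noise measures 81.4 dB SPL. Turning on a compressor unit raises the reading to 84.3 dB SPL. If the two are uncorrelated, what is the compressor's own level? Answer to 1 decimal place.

Background correction is a power subtraction:
L_src = 10·log₁₀(10^(84.3/10) − 10^(81.4/10)) = 10·log₁₀(131100000) = 81.2 dB SPL.

81.2 dB SPL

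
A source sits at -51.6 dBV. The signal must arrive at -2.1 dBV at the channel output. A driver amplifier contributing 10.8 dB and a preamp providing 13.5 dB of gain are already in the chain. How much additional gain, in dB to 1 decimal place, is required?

The required make-up gain is the shortfall in the dB sum.
G = -2.1 − (-51.6) − 10.8 − 13.5 = 25.2 dB.

25.2 dB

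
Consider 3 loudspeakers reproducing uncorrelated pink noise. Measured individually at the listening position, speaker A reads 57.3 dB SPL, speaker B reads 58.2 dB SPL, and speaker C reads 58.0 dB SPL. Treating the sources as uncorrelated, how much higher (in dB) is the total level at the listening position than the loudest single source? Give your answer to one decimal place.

Uncorrelated sources add in intensity (power), not in dB.
L_total = 10·log₁₀(10^(57.3/10) + 10^(58.2/10) + 10^(58.0/10)) = 62.62 dB SPL.
Excess over the loudest (58.2 dB): 62.62 − 58.2 = 4.4 dB.

4.4 dB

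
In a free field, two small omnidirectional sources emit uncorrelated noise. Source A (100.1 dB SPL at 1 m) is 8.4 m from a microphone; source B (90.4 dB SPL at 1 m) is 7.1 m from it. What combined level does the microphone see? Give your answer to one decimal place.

At the listener: L_A = 100.1 − 20·log₁₀(8.4) = 81.61 dB; L_B = 90.4 − 20·log₁₀(7.1) = 73.37 dB.
Combined: 10·log₁₀(10^(81.61/10)+10^(73.37/10)) = 82.2 dB SPL.

82.2 dB SPL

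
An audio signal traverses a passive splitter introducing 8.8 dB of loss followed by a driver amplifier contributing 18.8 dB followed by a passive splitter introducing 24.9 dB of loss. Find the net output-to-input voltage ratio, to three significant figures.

0.180

Net gain = (−8.8) + 18.8 + (−24.9) = -14.9 dB.
Voltage ratio = 10^(-14.9/20) = 0.180.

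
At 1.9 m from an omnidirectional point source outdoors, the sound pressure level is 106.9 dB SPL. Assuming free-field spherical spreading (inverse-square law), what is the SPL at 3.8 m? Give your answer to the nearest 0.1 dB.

100.9 dB SPL

For a point source in a free field, ΔL = −20·log₁₀(d₂/d₁).
ΔL = −20·log₁₀(3.8/1.9) = -6.02 dB, so L₂ = 106.9 + (-6.02) = 100.9 dB SPL.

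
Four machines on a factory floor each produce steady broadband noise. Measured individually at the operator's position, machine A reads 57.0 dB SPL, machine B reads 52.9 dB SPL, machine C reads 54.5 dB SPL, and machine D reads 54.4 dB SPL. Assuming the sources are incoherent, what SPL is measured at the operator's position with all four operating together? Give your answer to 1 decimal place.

Incoherent sources sum as intensities:
L_total = 10·log₁₀(10^(57.0/10) + 10^(52.9/10) + 10^(54.5/10) + 10^(54.4/10)) = 10·log₁₀(1253000) = 61.0 dB SPL.

61.0 dB SPL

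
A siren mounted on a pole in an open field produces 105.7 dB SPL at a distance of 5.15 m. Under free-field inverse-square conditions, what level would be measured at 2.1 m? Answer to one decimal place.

For a point source in a free field, ΔL = −20·log₁₀(d₂/d₁).
ΔL = −20·log₁₀(2.1/5.15) = 7.79 dB, so L₂ = 105.7 + (7.79) = 113.5 dB SPL.

113.5 dB SPL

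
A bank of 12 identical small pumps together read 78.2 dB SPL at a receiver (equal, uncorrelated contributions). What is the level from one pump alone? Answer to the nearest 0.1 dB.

12 equal incoherent sources add 10·log₁₀(12) = 10.79 dB over one source.
L_one = 78.2 − 10.79 = 67.4 dB SPL.

67.4 dB SPL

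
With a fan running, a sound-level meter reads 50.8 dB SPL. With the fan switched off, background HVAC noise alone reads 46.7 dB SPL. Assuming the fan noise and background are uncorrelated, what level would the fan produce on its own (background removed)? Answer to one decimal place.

Background correction is a power subtraction:
L_src = 10·log₁₀(10^(50.8/10) − 10^(46.7/10)) = 10·log₁₀(73450) = 48.7 dB SPL.

48.7 dB SPL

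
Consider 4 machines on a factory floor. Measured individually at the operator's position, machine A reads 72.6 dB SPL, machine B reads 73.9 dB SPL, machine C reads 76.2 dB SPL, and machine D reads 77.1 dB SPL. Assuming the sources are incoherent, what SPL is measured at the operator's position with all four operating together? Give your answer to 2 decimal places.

Add the sources as powers (linear), then convert back to dB:
L_total = 10·log₁₀(10^(72.6/10) + 10^(73.9/10) + 10^(76.2/10) + 10^(77.1/10)) = 10·log₁₀(135700000) = 81.33 dB SPL.

81.33 dB SPL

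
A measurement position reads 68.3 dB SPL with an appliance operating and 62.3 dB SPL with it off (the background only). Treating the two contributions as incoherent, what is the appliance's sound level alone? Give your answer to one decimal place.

Subtract intensities: L_src = 10·log₁₀(10^(L_total/10) − 10^(L_bg/10)).
L_src = 10·log₁₀(10^(68.3/10) − 10^(62.3/10)) = 10·log₁₀(5063000) = 67.0 dB SPL.

67.0 dB SPL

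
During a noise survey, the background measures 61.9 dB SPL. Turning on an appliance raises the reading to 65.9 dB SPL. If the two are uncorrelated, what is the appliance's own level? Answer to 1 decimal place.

63.7 dB SPL

Remove the background by subtracting linear intensities:
L_src = 10·log₁₀(10^(65.9/10) − 10^(61.9/10)) = 10·log₁₀(2342000) = 63.7 dB SPL.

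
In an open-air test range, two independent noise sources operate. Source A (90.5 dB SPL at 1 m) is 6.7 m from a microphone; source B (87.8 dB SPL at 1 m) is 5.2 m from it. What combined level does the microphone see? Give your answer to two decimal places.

76.75 dB SPL

At the listener: L_A = 90.5 − 20·log₁₀(6.7) = 73.979 dB; L_B = 87.8 − 20·log₁₀(5.2) = 73.480 dB.
Combined: 10·log₁₀(10^(73.979/10)+10^(73.480/10)) = 76.75 dB SPL.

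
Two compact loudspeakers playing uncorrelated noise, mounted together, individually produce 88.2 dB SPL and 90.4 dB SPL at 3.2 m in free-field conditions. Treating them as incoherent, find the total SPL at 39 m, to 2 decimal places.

70.73 dB SPL

Combined at 3.2 m: 10·log₁₀(10^(88.2/10)+10^(90.4/10)) = 92.448 dB SPL.
Then apply −20·log₁₀(39/3.2) = -21.718 dB → 70.73 dB SPL.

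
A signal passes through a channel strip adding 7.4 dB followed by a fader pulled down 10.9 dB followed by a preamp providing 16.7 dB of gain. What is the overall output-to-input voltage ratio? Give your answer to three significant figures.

4.57

Net gain = 7.4 + (−10.9) + 16.7 = 13.2 dB.
Voltage ratio = 10^(13.2/20) = 4.57.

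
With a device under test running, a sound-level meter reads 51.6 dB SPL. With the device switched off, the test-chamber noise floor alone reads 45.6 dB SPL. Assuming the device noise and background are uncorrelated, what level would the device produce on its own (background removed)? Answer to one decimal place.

Remove the background by subtracting linear intensities:
L_src = 10·log₁₀(10^(51.6/10) − 10^(45.6/10)) = 10·log₁₀(108200) = 50.3 dB SPL.

50.3 dB SPL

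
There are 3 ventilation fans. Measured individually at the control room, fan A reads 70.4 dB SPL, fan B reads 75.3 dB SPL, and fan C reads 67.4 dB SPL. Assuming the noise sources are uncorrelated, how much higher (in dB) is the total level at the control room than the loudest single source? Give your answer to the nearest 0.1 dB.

1.7 dB

Uncorrelated sources add in intensity (power), not in dB.
L_total = 10·log₁₀(10^(70.4/10) + 10^(75.3/10) + 10^(67.4/10)) = 77.02 dB SPL.
Excess over the loudest (75.3 dB): 77.02 − 75.3 = 1.7 dB.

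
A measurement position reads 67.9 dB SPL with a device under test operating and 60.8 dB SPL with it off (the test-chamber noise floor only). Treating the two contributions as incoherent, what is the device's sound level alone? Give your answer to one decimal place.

67.0 dB SPL

Subtract intensities: L_src = 10·log₁₀(10^(L_total/10) − 10^(L_bg/10)).
L_src = 10·log₁₀(10^(67.9/10) − 10^(60.8/10)) = 10·log₁₀(4964000) = 67.0 dB SPL.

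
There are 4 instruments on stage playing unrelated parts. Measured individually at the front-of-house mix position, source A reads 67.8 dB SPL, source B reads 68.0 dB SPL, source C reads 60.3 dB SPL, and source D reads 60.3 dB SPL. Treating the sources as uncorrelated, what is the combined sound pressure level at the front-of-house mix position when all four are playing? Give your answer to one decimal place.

71.6 dB SPL

Uncorrelated sources add in intensity (power), not in dB.
L_total = 10·log₁₀(10^(67.8/10) + 10^(68.0/10) + 10^(60.3/10) + 10^(60.3/10)) = 10·log₁₀(14480000) = 71.6 dB SPL.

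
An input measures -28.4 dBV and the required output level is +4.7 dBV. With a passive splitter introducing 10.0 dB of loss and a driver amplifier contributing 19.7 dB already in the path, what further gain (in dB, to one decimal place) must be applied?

23.4 dB

The required make-up gain is the shortfall in the dB sum.
G = +4.7 − (-28.4) + 10.0 − 19.7 = 23.4 dB.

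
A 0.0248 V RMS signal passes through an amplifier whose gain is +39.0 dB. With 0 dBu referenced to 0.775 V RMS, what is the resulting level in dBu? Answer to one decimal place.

+9.1 dBu

Input level: 20·log₁₀(0.0248/0.775) = -29.90 dBu.
Output: -29.90 + 39.0 = +9.1 dBu.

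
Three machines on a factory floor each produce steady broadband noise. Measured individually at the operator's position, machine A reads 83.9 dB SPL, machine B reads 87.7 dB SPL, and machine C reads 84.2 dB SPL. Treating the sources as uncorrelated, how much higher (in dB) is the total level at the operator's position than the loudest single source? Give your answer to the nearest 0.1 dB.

Incoherent sources sum as intensities:
L_total = 10·log₁₀(10^(83.9/10) + 10^(87.7/10) + 10^(84.2/10)) = 90.40 dB SPL.
Excess over the loudest (87.7 dB): 90.40 − 87.7 = 2.7 dB.

2.7 dB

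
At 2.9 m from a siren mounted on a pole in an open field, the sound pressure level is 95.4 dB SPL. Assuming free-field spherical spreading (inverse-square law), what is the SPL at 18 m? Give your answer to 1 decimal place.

79.5 dB SPL

For a point source in a free field, ΔL = −20·log₁₀(d₂/d₁).
ΔL = −20·log₁₀(18/2.9) = -15.86 dB, so L₂ = 95.4 + (-15.86) = 79.5 dB SPL.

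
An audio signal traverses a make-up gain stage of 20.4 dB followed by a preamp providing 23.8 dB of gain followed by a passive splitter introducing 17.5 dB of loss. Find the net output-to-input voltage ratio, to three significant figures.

Net gain = 20.4 + 23.8 + (−17.5) = 26.7 dB.
Voltage ratio = 10^(26.7/20) = 21.6.

21.6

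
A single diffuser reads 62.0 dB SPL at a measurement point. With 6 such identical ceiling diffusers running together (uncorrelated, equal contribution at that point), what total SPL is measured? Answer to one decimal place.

6 equal incoherent sources raise the level by 10·log₁₀(6) = 7.78 dB.
L_total = 62.0 + 7.78 = 69.8 dB SPL.

69.8 dB SPL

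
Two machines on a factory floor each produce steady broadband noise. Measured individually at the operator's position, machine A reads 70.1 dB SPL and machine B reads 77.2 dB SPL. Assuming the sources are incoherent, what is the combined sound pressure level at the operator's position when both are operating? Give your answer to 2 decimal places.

77.97 dB SPL

Uncorrelated sources add in intensity (power), not in dB.
L_total = 10·log₁₀(10^(70.1/10) + 10^(77.2/10)) = 10·log₁₀(62710000) = 77.97 dB SPL.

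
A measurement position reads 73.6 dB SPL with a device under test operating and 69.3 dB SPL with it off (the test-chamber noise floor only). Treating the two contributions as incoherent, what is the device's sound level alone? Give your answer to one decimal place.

Remove the background by subtracting linear intensities:
L_src = 10·log₁₀(10^(73.6/10) − 10^(69.3/10)) = 10·log₁₀(14400000) = 71.6 dB SPL.

71.6 dB SPL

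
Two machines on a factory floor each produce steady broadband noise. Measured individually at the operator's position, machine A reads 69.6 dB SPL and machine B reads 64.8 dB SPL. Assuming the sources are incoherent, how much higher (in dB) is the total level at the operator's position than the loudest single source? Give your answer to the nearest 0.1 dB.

1.2 dB

Add the sources as powers (linear), then convert back to dB:
L_total = 10·log₁₀(10^(69.6/10) + 10^(64.8/10)) = 70.84 dB SPL.
Excess over the loudest (69.6 dB): 70.84 − 69.6 = 1.2 dB.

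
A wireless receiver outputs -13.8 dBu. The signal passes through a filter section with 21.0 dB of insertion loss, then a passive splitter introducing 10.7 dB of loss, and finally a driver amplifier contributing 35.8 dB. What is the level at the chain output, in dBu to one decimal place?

Gain stages sum in dB:
-13.8 − 21.0 − 10.7 + 35.8 = -9.7 dBu.

-9.7 dBu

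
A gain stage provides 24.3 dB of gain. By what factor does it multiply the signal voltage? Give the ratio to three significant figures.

16.4

Voltage ratio = 10^(dB/20).
10^(24.3/20) = 10^(1.215) = 16.4.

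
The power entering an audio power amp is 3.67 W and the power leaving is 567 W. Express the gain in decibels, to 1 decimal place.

For a power ratio, dB = 10·log₁₀(P₂/P₁).
10·log₁₀(567/3.67) = 10·log₁₀(154.5) = 21.9 dB.

21.9 dB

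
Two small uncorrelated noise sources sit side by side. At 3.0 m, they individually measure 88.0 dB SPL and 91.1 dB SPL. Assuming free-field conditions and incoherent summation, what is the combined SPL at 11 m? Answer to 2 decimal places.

81.55 dB SPL

Combined at 3.0 m: 10·log₁₀(10^(88.0/10)+10^(91.1/10)) = 92.831 dB SPL.
Then apply −20·log₁₀(11/3.0) = -11.285 dB → 81.55 dB SPL.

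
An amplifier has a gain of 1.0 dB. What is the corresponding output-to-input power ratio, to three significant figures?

1.26

Power ratio = 10^(dB/10).
10^(1.0/10) = 10^(0.1000) = 1.26.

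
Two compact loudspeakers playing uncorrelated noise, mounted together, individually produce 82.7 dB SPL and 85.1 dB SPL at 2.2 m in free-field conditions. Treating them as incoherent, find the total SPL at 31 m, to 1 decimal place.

Combined at 2.2 m: 10·log₁₀(10^(82.7/10)+10^(85.1/10)) = 87.07 dB SPL.
Then apply −20·log₁₀(31/2.2) = -22.98 dB → 64.1 dB SPL.

64.1 dB SPL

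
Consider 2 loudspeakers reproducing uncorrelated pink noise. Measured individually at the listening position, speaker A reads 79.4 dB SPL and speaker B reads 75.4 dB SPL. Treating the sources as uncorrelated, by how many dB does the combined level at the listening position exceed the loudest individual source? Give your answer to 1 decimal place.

1.5 dB

Uncorrelated sources add in intensity (power), not in dB.
L_total = 10·log₁₀(10^(79.4/10) + 10^(75.4/10)) = 80.86 dB SPL.
Excess over the loudest (79.4 dB): 80.86 − 79.4 = 1.5 dB.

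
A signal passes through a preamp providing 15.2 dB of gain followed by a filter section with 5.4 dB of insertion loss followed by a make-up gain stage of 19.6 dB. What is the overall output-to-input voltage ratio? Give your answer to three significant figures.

Net gain = 15.2 + (−5.4) + 19.6 = 29.4 dB.
Voltage ratio = 10^(29.4/20) = 29.5.

29.5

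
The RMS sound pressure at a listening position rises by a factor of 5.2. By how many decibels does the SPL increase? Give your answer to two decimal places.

SPL change from a pressure ratio uses the 20·log₁₀ form:
20·log₁₀(5.2) = 14.32 dB.

14.32 dB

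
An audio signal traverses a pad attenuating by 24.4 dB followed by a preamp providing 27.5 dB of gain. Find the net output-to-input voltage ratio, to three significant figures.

Net gain = (−24.4) + 27.5 = 3.1 dB.
Voltage ratio = 10^(3.1/20) = 1.43.

1.43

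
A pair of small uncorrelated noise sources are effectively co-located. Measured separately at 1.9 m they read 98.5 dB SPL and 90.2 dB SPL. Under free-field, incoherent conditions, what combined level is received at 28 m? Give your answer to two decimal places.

Combined at 1.9 m: 10·log₁₀(10^(98.5/10)+10^(90.2/10)) = 99.099 dB SPL.
Then apply −20·log₁₀(28/1.9) = -23.368 dB → 75.73 dB SPL.

75.73 dB SPL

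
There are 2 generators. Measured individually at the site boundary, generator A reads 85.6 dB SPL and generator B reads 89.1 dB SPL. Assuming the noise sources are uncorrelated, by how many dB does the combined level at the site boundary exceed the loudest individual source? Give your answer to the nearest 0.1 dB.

Incoherent sources sum as intensities:
L_total = 10·log₁₀(10^(85.6/10) + 10^(89.1/10)) = 90.70 dB SPL.
Excess over the loudest (89.1 dB): 90.70 − 89.1 = 1.6 dB.

1.6 dB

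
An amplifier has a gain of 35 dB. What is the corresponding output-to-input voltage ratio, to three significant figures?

56.2

Voltage ratio = 10^(dB/20).
10^(35/20) = 10^(1.750) = 56.2.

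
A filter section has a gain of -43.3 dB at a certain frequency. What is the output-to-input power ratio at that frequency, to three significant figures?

0.0000468

Power ratio = 10^(dB/10).
10^(-43.3/10) = 10^(-4.330) = 0.0000468.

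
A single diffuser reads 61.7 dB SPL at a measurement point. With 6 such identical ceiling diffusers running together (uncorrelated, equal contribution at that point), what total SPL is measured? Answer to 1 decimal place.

6 equal incoherent sources raise the level by 10·log₁₀(6) = 7.78 dB.
L_total = 61.7 + 7.78 = 69.5 dB SPL.

69.5 dB SPL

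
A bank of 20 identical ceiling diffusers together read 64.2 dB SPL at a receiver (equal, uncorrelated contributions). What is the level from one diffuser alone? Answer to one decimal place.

51.2 dB SPL

20 equal incoherent sources add 10·log₁₀(20) = 13.01 dB over one source.
L_one = 64.2 − 13.01 = 51.2 dB SPL.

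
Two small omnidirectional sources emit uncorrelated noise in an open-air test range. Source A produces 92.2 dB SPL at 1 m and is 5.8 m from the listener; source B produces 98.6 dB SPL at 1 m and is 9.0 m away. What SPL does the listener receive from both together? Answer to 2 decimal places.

81.42 dB SPL

At the listener: L_A = 92.2 − 20·log₁₀(5.8) = 76.931 dB; L_B = 98.6 − 20·log₁₀(9.0) = 79.515 dB.
Combined: 10·log₁₀(10^(76.931/10)+10^(79.515/10)) = 81.42 dB SPL.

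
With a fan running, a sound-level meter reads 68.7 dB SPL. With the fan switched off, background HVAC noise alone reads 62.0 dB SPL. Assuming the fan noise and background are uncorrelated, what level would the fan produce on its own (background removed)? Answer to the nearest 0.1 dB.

Remove the background by subtracting linear intensities:
L_src = 10·log₁₀(10^(68.7/10) − 10^(62.0/10)) = 10·log₁₀(5828000) = 67.7 dB SPL.

67.7 dB SPL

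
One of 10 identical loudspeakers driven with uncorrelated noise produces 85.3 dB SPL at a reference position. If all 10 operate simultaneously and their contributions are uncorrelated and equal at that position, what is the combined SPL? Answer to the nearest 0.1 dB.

10 equal incoherent sources raise the level by 10·log₁₀(10) = 10.00 dB.
L_total = 85.3 + 10.00 = 95.3 dB SPL.

95.3 dB SPL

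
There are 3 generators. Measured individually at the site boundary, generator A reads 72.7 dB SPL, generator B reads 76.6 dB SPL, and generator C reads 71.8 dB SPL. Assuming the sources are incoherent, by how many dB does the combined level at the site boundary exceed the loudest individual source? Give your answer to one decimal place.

2.4 dB

Incoherent sources sum as intensities:
L_total = 10·log₁₀(10^(72.7/10) + 10^(76.6/10) + 10^(71.8/10)) = 79.00 dB SPL.
Excess over the loudest (76.6 dB): 79.00 − 76.6 = 2.4 dB.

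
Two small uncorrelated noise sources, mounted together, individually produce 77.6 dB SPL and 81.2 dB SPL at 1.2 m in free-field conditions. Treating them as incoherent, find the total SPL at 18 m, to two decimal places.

Combined at 1.2 m: 10·log₁₀(10^(77.6/10)+10^(81.2/10)) = 82.773 dB SPL.
Then apply −20·log₁₀(18/1.2) = -23.522 dB → 59.25 dB SPL.

59.25 dB SPL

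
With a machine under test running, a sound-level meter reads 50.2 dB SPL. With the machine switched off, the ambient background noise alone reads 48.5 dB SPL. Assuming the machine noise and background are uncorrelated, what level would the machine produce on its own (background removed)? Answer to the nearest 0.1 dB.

Subtract intensities: L_src = 10·log₁₀(10^(L_total/10) − 10^(L_bg/10)).
L_src = 10·log₁₀(10^(50.2/10) − 10^(48.5/10)) = 10·log₁₀(33920) = 45.3 dB SPL.

45.3 dB SPL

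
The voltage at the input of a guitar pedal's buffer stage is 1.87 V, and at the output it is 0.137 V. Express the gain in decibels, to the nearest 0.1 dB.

Voltage ratio → dB uses the 20·log₁₀ form:
20·log₁₀(0.137/1.87) = 20·log₁₀(0.07326) = -22.7 dB.

-22.7 dB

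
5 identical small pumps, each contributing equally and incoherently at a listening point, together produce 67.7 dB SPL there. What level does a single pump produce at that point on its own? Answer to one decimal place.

60.7 dB SPL

5 equal incoherent sources add 10·log₁₀(5) = 6.99 dB over one source.
L_one = 67.7 − 6.99 = 60.7 dB SPL.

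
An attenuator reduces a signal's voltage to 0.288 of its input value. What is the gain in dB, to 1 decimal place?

Voltage ratio → dB uses the 20·log₁₀ form:
20·log₁₀(0.288) = -10.8 dB.

-10.8 dB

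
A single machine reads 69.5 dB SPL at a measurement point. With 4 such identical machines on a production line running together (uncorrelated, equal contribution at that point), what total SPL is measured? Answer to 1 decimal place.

75.5 dB SPL

4 equal incoherent sources raise the level by 10·log₁₀(4) = 6.02 dB.
L_total = 69.5 + 6.02 = 75.5 dB SPL.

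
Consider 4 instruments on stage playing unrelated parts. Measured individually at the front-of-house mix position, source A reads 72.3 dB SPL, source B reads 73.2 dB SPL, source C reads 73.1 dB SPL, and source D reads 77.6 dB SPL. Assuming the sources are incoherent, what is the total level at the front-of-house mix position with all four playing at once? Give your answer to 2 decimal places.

Uncorrelated sources add in intensity (power), not in dB.
L_total = 10·log₁₀(10^(72.3/10) + 10^(73.2/10) + 10^(73.1/10) + 10^(77.6/10)) = 10·log₁₀(115800000) = 80.64 dB SPL.

80.64 dB SPL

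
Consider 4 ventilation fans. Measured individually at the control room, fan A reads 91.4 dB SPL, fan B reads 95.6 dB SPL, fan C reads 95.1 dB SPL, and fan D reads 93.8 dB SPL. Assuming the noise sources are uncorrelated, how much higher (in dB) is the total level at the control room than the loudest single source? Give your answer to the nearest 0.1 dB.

4.7 dB

Incoherent sources sum as intensities:
L_total = 10·log₁₀(10^(91.4/10) + 10^(95.6/10) + 10^(95.1/10) + 10^(93.8/10)) = 100.27 dB SPL.
Excess over the loudest (95.6 dB): 100.27 − 95.6 = 4.7 dB.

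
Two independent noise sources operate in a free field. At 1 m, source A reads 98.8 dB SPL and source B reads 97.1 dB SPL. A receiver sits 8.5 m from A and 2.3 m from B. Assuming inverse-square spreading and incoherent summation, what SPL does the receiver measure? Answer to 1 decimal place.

90.3 dB SPL

At the listener: L_A = 98.8 − 20·log₁₀(8.5) = 80.21 dB; L_B = 97.1 − 20·log₁₀(2.3) = 89.87 dB.
Combined: 10·log₁₀(10^(80.21/10)+10^(89.87/10)) = 90.3 dB SPL.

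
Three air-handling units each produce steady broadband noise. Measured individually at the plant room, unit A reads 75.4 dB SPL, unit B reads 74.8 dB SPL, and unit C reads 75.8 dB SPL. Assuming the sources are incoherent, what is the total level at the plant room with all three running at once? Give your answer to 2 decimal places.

80.12 dB SPL

Incoherent sources sum as intensities:
L_total = 10·log₁₀(10^(75.4/10) + 10^(74.8/10) + 10^(75.8/10)) = 10·log₁₀(102900000) = 80.12 dB SPL.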